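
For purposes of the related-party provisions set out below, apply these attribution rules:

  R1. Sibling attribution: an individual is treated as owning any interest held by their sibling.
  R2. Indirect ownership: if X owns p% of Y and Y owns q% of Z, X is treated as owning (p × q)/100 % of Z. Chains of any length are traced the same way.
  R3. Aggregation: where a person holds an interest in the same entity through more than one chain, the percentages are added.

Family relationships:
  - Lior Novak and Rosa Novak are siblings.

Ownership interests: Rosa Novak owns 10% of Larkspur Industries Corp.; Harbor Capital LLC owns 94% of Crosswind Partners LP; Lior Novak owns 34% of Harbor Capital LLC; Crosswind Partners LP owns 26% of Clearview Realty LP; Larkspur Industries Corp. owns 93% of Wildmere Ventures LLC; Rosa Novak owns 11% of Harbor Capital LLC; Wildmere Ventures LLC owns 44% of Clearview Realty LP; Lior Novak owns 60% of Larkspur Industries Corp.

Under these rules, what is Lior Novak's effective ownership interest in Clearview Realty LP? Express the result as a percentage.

39.642%

By sibling attribution (R1), Lior Novak is treated as also owning Rosa Novak's interest in Larkspur Industries Corp, giving 60% + 10% = 70%.
By sibling attribution (R1), Lior Novak is treated as also owning Rosa Novak's interest in Harbor Capital LLC, giving 34% + 11% = 45%.
Chain via Larkspur Industries Corp. → Wildmere Ventures LLC (R2): 70% × 93% × 44% = 28.644% of Clearview Realty LP.
Chain via Harbor Capital LLC → Crosswind Partners LP (R2): 45% × 94% × 26% = 10.998% of Clearview Realty LP.
Aggregating (R3): 28.644% + 10.998% = 39.642%.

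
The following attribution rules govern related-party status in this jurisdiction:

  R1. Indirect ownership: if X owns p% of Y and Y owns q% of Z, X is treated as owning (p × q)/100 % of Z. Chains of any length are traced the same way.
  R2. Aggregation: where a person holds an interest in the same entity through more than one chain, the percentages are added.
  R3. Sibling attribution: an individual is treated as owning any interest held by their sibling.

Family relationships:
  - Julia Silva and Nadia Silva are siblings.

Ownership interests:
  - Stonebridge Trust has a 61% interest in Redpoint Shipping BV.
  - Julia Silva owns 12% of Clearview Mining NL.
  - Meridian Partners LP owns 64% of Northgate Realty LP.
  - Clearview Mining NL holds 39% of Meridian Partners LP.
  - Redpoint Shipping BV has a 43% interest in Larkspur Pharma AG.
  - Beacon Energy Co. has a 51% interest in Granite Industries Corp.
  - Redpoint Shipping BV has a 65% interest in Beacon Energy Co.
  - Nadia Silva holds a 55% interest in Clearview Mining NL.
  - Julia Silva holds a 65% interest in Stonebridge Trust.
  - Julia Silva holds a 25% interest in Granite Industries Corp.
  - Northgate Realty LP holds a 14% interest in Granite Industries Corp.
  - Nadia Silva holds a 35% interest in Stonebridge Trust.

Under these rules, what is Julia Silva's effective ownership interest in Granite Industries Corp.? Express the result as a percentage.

By sibling attribution (R3), Julia Silva is treated as also owning Nadia Silva's interest in Stonebridge Trust, giving 65% + 35% = 100%.
By sibling attribution (R3), Julia Silva is treated as also owning Nadia Silva's interest in Clearview Mining NL, giving 12% + 55% = 67%.
Chain via Stonebridge Trust → Redpoint Shipping BV → Beacon Energy Co. (R1): 100% × 61% × 65% × 51% = 20.2215% of Granite Industries Corp.
Chain via Clearview Mining NL → Meridian Partners LP → Northgate Realty LP (R1): 67% × 39% × 64% × 14% = 2.341248% of Granite Industries Corp.
Direct interest in Granite Industries Corp: 25%.
Aggregating (R2): 20.2215% + 2.341248% + 25% = 47.562748%.

47.562748%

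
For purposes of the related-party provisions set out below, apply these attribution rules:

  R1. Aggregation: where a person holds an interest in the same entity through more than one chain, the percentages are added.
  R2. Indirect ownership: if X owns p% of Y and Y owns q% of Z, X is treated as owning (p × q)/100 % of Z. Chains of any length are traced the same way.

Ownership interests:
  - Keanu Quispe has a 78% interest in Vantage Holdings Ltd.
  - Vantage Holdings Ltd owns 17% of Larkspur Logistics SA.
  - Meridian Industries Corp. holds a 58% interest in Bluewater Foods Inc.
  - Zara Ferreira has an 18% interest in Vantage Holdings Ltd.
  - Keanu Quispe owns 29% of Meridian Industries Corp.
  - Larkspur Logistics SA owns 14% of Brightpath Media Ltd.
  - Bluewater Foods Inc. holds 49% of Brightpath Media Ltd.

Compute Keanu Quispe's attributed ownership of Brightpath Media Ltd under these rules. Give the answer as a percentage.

10.0982%

Chain via Meridian Industries Corp. → Bluewater Foods Inc. (R2): 29% × 58% × 49% = 8.2418% of Brightpath Media Ltd.
Chain via Vantage Holdings Ltd → Larkspur Logistics SA (R2): 78% × 17% × 14% = 1.8564% of Brightpath Media Ltd.
Aggregating (R1): 8.2418% + 1.8564% = 10.0982%.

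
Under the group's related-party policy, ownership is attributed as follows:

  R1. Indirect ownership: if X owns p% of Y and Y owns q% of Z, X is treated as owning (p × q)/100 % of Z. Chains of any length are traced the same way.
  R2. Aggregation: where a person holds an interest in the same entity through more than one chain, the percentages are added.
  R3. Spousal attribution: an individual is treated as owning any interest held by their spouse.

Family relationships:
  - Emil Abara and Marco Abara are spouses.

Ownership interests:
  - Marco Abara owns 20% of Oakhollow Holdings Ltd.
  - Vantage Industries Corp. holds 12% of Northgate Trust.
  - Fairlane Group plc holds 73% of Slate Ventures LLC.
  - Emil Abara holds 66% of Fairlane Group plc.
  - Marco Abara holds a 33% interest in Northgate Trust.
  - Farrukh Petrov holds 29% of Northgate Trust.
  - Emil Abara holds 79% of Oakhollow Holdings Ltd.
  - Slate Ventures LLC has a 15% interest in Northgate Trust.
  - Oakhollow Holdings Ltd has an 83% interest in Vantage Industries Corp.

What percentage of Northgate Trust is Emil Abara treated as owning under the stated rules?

By spousal attribution (R3), Emil Abara is treated as also owning Marco Abara's interest in Oakhollow Holdings Ltd, giving 79% + 20% = 99%.
By spousal attribution (R3), Emil Abara is treated as owning Marco Abara's 33% interest in Northgate Trust.
Chain via Fairlane Group plc → Slate Ventures LLC (R1): 66% × 73% × 15% = 7.227% of Northgate Trust.
Chain via Oakhollow Holdings Ltd → Vantage Industries Corp. (R1): 99% × 83% × 12% = 9.8604% of Northgate Trust.
Direct interest in Northgate Trust: 33%.
Aggregating (R2): 7.227% + 9.8604% + 33% = 50.0874%.

50.0874%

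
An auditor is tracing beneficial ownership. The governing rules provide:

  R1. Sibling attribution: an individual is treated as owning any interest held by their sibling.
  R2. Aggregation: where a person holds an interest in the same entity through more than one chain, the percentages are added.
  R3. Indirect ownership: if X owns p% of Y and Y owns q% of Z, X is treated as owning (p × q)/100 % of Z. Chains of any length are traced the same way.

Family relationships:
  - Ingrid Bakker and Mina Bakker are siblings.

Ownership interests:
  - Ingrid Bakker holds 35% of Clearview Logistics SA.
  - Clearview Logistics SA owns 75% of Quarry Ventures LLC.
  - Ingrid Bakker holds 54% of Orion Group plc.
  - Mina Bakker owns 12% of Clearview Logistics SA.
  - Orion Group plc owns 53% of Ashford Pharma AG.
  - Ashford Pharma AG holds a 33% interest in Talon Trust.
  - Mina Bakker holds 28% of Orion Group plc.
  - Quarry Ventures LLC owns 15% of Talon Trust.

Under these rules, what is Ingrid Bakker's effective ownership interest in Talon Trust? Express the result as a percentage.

By sibling attribution (R1), Ingrid Bakker is treated as also owning Mina Bakker's interest in Clearview Logistics SA, giving 35% + 12% = 47%.
By sibling attribution (R1), Ingrid Bakker is treated as also owning Mina Bakker's interest in Orion Group plc, giving 54% + 28% = 82%.
Chain via Clearview Logistics SA → Quarry Ventures LLC (R3): 47% × 75% × 15% = 5.2875% of Talon Trust.
Chain via Orion Group plc → Ashford Pharma AG (R3): 82% × 53% × 33% = 14.3418% of Talon Trust.
Aggregating (R2): 5.2875% + 14.3418% = 19.6293%.

19.6293%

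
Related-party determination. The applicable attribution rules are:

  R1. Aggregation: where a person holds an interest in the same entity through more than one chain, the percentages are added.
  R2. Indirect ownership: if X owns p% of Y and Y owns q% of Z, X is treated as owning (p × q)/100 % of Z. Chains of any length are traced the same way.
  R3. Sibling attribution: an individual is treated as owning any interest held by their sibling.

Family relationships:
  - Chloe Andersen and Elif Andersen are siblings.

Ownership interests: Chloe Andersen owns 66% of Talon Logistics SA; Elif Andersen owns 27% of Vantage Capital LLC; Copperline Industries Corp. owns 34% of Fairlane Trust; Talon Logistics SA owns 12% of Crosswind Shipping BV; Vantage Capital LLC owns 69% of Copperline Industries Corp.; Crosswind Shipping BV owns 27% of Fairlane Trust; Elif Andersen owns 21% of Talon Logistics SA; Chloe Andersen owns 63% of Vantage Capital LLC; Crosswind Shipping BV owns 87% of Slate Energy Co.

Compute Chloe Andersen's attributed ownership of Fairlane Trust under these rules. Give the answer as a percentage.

By sibling attribution (R3), Chloe Andersen is treated as also owning Elif Andersen's interest in Talon Logistics SA, giving 66% + 21% = 87%.
By sibling attribution (R3), Chloe Andersen is treated as also owning Elif Andersen's interest in Vantage Capital LLC, giving 63% + 27% = 90%.
Chain via Talon Logistics SA → Crosswind Shipping BV (R2): 87% × 12% × 27% = 2.8188% of Fairlane Trust.
Chain via Vantage Capital LLC → Copperline Industries Corp. (R2): 90% × 69% × 34% = 21.114% of Fairlane Trust.
Aggregating (R1): 2.8188% + 21.114% = 23.9328%.

23.9328%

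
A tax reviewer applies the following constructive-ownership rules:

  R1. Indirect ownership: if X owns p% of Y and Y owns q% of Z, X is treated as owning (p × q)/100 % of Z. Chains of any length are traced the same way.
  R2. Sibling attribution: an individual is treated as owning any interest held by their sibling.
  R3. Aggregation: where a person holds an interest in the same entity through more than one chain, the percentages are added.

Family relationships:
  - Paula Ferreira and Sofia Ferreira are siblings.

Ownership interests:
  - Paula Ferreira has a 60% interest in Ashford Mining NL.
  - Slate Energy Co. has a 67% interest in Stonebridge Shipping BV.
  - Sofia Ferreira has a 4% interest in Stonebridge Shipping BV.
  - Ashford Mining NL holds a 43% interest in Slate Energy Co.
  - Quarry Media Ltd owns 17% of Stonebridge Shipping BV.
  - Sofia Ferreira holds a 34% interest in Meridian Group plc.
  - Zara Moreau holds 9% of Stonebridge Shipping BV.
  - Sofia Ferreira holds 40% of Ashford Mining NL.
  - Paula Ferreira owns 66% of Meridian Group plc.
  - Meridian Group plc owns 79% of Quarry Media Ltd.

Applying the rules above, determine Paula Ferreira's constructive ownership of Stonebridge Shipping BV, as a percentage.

By sibling attribution (R2), Paula Ferreira is treated as also owning Sofia Ferreira's interest in Meridian Group plc, giving 66% + 34% = 100%.
By sibling attribution (R2), Paula Ferreira is treated as also owning Sofia Ferreira's interest in Ashford Mining NL, giving 60% + 40% = 100%.
By sibling attribution (R2), Paula Ferreira is treated as owning Sofia Ferreira's 4% interest in Stonebridge Shipping BV.
Chain via Meridian Group plc → Quarry Media Ltd (R1): 100% × 79% × 17% = 13.43% of Stonebridge Shipping BV.
Chain via Ashford Mining NL → Slate Energy Co. (R1): 100% × 43% × 67% = 28.81% of Stonebridge Shipping BV.
Direct interest in Stonebridge Shipping BV: 4%.
Aggregating (R3): 13.43% + 28.81% + 4% = 46.24%.

46.24%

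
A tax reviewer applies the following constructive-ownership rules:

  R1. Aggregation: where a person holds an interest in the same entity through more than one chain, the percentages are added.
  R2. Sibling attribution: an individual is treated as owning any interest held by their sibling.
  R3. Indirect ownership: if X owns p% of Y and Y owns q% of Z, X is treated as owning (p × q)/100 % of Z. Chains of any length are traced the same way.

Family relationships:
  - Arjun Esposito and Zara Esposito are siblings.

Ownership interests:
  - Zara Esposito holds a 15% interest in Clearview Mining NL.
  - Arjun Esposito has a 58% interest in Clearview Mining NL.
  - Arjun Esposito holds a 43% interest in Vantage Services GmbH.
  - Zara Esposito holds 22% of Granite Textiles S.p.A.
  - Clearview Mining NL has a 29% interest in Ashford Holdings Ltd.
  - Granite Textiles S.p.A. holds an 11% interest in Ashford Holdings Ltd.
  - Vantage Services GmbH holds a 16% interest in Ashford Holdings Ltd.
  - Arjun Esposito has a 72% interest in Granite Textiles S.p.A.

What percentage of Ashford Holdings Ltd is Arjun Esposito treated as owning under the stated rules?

By sibling attribution (R2), Arjun Esposito is treated as also owning Zara Esposito's interest in Clearview Mining NL, giving 58% + 15% = 73%.
By sibling attribution (R2), Arjun Esposito is treated as also owning Zara Esposito's interest in Granite Textiles S.p.A, giving 72% + 22% = 94%.
Chain via Clearview Mining NL (R3): 73% × 29% = 21.17% of Ashford Holdings Ltd.
Chain via Granite Textiles S.p.A. (R3): 94% × 11% = 10.34% of Ashford Holdings Ltd.
Chain via Vantage Services GmbH (R3): 43% × 16% = 6.88% of Ashford Holdings Ltd.
Aggregating (R1): 21.17% + 10.34% + 6.88% = 38.39%.

38.39%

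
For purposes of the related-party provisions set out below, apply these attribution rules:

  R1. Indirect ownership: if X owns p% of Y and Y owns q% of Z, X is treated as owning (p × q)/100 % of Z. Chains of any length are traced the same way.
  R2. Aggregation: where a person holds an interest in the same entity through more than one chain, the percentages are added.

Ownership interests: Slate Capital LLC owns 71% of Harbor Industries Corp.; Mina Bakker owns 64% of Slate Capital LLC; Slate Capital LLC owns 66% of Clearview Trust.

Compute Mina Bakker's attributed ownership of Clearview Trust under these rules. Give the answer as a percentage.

42.24%

Chain via Slate Capital LLC (R1): 64% × 66% = 42.24% of Clearview Trust.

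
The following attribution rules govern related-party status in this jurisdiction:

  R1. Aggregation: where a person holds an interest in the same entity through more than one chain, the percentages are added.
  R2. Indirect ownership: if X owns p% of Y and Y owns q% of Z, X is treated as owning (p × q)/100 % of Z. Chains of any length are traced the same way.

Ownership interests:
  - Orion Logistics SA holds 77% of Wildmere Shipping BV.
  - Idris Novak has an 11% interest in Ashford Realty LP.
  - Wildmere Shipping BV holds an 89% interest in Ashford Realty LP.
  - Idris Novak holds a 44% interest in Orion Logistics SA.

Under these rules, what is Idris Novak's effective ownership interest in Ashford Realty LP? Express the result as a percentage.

41.1532%

Chain via Orion Logistics SA → Wildmere Shipping BV (R2): 44% × 77% × 89% = 30.1532% of Ashford Realty LP.
Direct interest in Ashford Realty LP: 11%.
Aggregating (R1): 30.1532% + 11% = 41.1532%.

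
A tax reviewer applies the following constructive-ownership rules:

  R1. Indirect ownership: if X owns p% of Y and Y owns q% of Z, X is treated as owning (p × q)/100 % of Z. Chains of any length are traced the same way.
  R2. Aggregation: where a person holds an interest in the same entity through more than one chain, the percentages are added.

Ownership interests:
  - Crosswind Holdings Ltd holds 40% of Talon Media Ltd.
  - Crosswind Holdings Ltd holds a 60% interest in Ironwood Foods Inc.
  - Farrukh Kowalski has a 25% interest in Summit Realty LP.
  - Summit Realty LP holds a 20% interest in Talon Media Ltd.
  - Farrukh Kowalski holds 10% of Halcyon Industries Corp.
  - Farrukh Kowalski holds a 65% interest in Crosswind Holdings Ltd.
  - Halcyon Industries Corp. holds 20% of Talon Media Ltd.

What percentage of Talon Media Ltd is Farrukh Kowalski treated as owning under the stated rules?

Chain via Crosswind Holdings Ltd (R1): 65% × 40% = 26% of Talon Media Ltd.
Chain via Halcyon Industries Corp. (R1): 10% × 20% = 2% of Talon Media Ltd.
Chain via Summit Realty LP (R1): 25% × 20% = 5% of Talon Media Ltd.
Aggregating (R2): 26% + 2% + 5% = 33%.

33%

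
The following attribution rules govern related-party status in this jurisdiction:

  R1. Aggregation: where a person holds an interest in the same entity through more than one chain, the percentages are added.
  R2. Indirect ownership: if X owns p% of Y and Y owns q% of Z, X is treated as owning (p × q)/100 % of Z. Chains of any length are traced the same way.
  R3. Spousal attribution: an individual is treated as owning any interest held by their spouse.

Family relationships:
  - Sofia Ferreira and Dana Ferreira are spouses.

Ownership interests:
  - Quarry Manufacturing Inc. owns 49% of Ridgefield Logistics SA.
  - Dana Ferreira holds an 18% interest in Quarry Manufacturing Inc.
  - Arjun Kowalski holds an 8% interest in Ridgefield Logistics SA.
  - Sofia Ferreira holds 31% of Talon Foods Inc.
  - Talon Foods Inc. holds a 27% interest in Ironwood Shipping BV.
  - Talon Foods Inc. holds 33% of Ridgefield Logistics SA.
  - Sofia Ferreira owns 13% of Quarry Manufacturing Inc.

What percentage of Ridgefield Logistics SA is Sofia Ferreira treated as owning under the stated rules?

By spousal attribution (R3), Sofia Ferreira is treated as also owning Dana Ferreira's interest in Quarry Manufacturing Inc, giving 13% + 18% = 31%.
Chain via Quarry Manufacturing Inc. (R2): 31% × 49% = 15.19% of Ridgefield Logistics SA.
Chain via Talon Foods Inc. (R2): 31% × 33% = 10.23% of Ridgefield Logistics SA.
Aggregating (R1): 15.19% + 10.23% = 25.42%.

25.42%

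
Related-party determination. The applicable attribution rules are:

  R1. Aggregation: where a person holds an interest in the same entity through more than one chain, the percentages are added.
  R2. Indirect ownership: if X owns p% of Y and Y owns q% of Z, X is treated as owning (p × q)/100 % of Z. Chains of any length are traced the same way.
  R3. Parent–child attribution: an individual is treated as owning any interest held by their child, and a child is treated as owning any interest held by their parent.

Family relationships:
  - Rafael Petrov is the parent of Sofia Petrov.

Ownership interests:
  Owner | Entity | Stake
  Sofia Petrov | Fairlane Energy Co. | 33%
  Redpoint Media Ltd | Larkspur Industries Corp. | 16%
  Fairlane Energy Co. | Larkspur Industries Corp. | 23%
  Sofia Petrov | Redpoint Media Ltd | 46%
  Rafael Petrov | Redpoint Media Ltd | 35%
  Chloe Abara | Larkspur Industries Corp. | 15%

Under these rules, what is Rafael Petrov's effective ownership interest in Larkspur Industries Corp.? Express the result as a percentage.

By parent–child attribution (R3), Rafael Petrov is treated as also owning Sofia Petrov's interest in Redpoint Media Ltd, giving 35% + 46% = 81%.
By parent–child attribution (R3), Rafael Petrov is treated as owning Sofia Petrov's 33% interest in Fairlane Energy Co.
Chain via Redpoint Media Ltd (R2): 81% × 16% = 12.96% of Larkspur Industries Corp.
Chain via Fairlane Energy Co. (R2): 33% × 23% = 7.59% of Larkspur Industries Corp.
Aggregating (R1): 12.96% + 7.59% = 20.55%.

20.55%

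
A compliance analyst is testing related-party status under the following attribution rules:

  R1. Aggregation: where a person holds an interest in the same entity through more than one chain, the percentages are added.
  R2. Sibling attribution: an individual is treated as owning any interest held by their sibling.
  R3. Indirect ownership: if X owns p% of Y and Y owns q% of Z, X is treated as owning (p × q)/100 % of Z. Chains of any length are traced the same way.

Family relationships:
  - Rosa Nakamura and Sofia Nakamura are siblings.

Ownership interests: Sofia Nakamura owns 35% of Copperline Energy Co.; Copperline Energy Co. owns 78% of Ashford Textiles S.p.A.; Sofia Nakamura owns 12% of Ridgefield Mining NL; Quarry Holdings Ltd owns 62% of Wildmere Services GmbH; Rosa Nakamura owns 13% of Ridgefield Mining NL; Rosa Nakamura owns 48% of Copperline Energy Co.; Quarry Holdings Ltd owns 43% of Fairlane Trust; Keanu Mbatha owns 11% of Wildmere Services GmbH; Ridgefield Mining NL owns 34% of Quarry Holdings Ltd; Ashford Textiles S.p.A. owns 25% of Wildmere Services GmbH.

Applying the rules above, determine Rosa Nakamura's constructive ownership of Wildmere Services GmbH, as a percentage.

21.455%

By sibling attribution (R2), Rosa Nakamura is treated as also owning Sofia Nakamura's interest in Copperline Energy Co, giving 48% + 35% = 83%.
By sibling attribution (R2), Rosa Nakamura is treated as also owning Sofia Nakamura's interest in Ridgefield Mining NL, giving 13% + 12% = 25%.
Chain via Copperline Energy Co. → Ashford Textiles S.p.A. (R3): 83% × 78% × 25% = 16.185% of Wildmere Services GmbH.
Chain via Ridgefield Mining NL → Quarry Holdings Ltd (R3): 25% × 34% × 62% = 5.27% of Wildmere Services GmbH.
Aggregating (R1): 16.185% + 5.27% = 21.455%.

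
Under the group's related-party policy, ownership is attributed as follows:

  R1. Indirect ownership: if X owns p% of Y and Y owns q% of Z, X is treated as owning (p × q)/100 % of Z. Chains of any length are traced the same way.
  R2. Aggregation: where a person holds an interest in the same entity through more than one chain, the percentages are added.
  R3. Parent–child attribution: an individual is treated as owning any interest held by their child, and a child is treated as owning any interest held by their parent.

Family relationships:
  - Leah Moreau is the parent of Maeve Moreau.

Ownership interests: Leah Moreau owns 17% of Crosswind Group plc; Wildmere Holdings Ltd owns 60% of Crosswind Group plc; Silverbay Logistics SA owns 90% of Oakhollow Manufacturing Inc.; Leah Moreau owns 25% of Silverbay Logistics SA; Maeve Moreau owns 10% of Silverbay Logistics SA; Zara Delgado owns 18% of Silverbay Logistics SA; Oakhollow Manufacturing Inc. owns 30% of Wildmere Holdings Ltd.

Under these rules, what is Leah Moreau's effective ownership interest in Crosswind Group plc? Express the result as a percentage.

22.67%

By parent–child attribution (R3), Leah Moreau is treated as also owning Maeve Moreau's interest in Silverbay Logistics SA, giving 25% + 10% = 35%.
Chain via Silverbay Logistics SA → Oakhollow Manufacturing Inc. → Wildmere Holdings Ltd (R1): 35% × 90% × 30% × 60% = 5.67% of Crosswind Group plc.
Direct interest in Crosswind Group plc: 17%.
Aggregating (R2): 5.67% + 17% = 22.67%.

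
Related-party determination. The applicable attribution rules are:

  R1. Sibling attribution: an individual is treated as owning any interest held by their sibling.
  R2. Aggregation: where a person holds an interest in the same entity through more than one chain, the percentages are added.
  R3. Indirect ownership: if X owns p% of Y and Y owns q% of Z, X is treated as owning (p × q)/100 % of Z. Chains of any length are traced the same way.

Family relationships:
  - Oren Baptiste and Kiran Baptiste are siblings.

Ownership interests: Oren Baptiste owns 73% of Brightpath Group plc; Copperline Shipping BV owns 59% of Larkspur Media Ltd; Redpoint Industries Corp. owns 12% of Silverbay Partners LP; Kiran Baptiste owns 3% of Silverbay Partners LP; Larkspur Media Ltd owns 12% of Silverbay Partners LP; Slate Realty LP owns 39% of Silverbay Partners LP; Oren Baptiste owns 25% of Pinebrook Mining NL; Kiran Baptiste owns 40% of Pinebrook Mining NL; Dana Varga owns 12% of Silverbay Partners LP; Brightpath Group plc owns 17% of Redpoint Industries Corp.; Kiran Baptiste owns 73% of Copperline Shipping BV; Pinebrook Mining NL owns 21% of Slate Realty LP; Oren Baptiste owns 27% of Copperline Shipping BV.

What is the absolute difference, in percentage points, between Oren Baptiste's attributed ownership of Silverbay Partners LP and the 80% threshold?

By sibling attribution (R1), Oren Baptiste is treated as also owning Kiran Baptiste's interest in Pinebrook Mining NL, giving 25% + 40% = 65%.
By sibling attribution (R1), Oren Baptiste is treated as also owning Kiran Baptiste's interest in Copperline Shipping BV, giving 27% + 73% = 100%.
By sibling attribution (R1), Oren Baptiste is treated as owning Kiran Baptiste's 3% interest in Silverbay Partners LP.
Chain via Pinebrook Mining NL → Slate Realty LP (R3): 65% × 21% × 39% = 5.3235% of Silverbay Partners LP.
Chain via Brightpath Group plc → Redpoint Industries Corp. (R3): 73% × 17% × 12% = 1.4892% of Silverbay Partners LP.
Chain via Copperline Shipping BV → Larkspur Media Ltd (R3): 100% × 59% × 12% = 7.08% of Silverbay Partners LP.
Direct interest in Silverbay Partners LP: 3%.
Aggregating (R2): 5.3235% + 1.4892% + 7.08% + 3% = 16.8927%.
16.8927% falls short of the 80% threshold by 63.1073 percentage points.

63.1073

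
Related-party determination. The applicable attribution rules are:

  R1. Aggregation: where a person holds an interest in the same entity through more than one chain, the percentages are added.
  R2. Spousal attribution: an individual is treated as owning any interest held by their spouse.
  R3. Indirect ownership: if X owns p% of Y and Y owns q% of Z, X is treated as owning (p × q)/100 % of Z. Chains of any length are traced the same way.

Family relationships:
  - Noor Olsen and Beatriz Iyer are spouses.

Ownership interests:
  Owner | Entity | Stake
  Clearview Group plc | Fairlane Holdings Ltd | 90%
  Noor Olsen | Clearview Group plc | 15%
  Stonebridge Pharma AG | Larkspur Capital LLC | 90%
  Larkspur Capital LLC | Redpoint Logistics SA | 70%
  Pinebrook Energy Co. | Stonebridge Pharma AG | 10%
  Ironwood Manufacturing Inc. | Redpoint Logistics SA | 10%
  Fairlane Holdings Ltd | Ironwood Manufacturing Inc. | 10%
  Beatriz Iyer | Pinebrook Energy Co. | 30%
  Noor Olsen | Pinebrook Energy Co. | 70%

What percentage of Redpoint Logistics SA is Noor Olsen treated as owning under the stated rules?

6.435%

By spousal attribution (R2), Noor Olsen is treated as also owning Beatriz Iyer's interest in Pinebrook Energy Co, giving 70% + 30% = 100%.
Chain via Pinebrook Energy Co. → Stonebridge Pharma AG → Larkspur Capital LLC (R3): 100% × 10% × 90% × 70% = 6.3% of Redpoint Logistics SA.
Chain via Clearview Group plc → Fairlane Holdings Ltd → Ironwood Manufacturing Inc. (R3): 15% × 90% × 10% × 10% = 0.135% of Redpoint Logistics SA.
Aggregating (R1): 6.3% + 0.135% = 6.435%.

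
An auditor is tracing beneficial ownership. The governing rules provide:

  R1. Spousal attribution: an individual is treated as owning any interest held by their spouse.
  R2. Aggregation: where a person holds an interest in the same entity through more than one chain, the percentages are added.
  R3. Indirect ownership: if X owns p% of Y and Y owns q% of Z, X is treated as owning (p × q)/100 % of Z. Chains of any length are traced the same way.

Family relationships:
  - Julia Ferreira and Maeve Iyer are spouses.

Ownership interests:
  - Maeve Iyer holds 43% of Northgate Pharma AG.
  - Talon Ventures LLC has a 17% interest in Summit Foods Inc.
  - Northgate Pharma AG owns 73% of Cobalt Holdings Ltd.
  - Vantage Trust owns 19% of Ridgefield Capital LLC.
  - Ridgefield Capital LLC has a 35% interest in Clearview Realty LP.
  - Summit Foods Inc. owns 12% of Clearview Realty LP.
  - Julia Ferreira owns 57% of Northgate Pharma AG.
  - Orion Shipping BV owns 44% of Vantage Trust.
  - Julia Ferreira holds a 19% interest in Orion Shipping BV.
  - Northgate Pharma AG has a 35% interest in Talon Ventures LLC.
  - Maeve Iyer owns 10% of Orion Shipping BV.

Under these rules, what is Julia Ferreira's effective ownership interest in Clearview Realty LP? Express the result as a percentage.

1.56254%

By spousal attribution (R1), Julia Ferreira is treated as also owning Maeve Iyer's interest in Northgate Pharma AG, giving 57% + 43% = 100%.
By spousal attribution (R1), Julia Ferreira is treated as also owning Maeve Iyer's interest in Orion Shipping BV, giving 19% + 10% = 29%.
Chain via Northgate Pharma AG → Talon Ventures LLC → Summit Foods Inc. (R3): 100% × 35% × 17% × 12% = 0.714% of Clearview Realty LP.
Chain via Orion Shipping BV → Vantage Trust → Ridgefield Capital LLC (R3): 29% × 44% × 19% × 35% = 0.84854% of Clearview Realty LP.
Aggregating (R2): 0.714% + 0.84854% = 1.56254%.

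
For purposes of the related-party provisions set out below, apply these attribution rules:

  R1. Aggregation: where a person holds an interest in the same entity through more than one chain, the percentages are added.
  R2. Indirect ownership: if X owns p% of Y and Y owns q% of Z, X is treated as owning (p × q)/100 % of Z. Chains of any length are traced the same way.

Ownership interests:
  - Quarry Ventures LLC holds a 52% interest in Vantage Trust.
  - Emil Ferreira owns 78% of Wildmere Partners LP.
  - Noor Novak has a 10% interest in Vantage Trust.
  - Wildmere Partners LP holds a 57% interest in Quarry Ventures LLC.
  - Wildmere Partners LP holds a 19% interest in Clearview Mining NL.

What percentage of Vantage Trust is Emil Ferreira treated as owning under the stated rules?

23.1192%

Chain via Wildmere Partners LP → Quarry Ventures LLC (R2): 78% × 57% × 52% = 23.1192% of Vantage Trust.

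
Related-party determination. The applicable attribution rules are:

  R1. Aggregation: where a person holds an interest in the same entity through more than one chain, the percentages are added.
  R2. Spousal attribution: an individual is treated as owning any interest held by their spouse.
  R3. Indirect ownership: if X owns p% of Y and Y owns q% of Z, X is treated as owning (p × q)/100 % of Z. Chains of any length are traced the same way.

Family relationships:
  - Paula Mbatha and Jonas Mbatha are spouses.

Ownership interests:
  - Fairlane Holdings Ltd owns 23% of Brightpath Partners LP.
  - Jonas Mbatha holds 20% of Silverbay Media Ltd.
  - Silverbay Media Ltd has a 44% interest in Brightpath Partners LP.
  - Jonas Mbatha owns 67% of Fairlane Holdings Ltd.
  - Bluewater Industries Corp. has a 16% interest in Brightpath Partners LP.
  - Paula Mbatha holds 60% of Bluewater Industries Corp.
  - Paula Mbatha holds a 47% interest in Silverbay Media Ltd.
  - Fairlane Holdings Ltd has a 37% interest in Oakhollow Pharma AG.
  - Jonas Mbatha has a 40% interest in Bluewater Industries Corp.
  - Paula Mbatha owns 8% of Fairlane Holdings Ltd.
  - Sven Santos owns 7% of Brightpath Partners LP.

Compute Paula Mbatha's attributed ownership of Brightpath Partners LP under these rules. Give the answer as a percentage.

By spousal attribution (R2), Paula Mbatha is treated as also owning Jonas Mbatha's interest in Bluewater Industries Corp, giving 60% + 40% = 100%.
By spousal attribution (R2), Paula Mbatha is treated as also owning Jonas Mbatha's interest in Fairlane Holdings Ltd, giving 8% + 67% = 75%.
By spousal attribution (R2), Paula Mbatha is treated as also owning Jonas Mbatha's interest in Silverbay Media Ltd, giving 47% + 20% = 67%.
Chain via Bluewater Industries Corp. (R3): 100% × 16% = 16% of Brightpath Partners LP.
Chain via Fairlane Holdings Ltd (R3): 75% × 23% = 17.25% of Brightpath Partners LP.
Chain via Silverbay Media Ltd (R3): 67% × 44% = 29.48% of Brightpath Partners LP.
Aggregating (R1): 16% + 17.25% + 29.48% = 62.73%.

62.73%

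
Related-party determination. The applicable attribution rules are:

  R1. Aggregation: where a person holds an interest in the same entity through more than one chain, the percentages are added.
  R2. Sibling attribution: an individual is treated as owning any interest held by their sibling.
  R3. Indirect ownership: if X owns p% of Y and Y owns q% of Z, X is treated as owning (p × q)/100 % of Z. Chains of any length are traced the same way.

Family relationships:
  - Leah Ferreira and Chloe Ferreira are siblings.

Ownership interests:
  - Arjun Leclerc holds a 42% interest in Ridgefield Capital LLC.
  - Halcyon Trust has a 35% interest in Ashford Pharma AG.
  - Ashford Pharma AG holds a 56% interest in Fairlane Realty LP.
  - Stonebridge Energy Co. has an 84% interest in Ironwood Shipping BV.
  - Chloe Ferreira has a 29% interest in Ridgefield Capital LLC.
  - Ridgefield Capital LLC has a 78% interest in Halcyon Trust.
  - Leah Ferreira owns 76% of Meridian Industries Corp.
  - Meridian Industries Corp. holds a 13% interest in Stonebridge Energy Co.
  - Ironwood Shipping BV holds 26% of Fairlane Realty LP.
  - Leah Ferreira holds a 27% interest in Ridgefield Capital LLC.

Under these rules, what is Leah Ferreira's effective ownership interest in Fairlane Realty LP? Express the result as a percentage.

By sibling attribution (R2), Leah Ferreira is treated as also owning Chloe Ferreira's interest in Ridgefield Capital LLC, giving 27% + 29% = 56%.
Chain via Ridgefield Capital LLC → Halcyon Trust → Ashford Pharma AG (R3): 56% × 78% × 35% × 56% = 8.56128% of Fairlane Realty LP.
Chain via Meridian Industries Corp. → Stonebridge Energy Co. → Ironwood Shipping BV (R3): 76% × 13% × 84% × 26% = 2.157792% of Fairlane Realty LP.
Aggregating (R1): 8.56128% + 2.157792% = 10.719072%.

10.719072%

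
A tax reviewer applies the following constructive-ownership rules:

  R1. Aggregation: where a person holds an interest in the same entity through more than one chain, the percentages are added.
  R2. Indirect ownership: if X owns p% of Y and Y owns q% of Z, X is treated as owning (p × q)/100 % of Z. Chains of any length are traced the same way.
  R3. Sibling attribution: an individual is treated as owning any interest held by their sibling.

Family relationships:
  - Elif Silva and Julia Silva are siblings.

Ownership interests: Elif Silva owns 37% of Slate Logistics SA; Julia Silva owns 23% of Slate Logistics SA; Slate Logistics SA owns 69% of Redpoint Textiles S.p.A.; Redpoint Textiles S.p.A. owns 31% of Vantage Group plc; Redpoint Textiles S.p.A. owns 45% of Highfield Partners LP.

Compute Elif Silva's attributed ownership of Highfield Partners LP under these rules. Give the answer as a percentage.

By sibling attribution (R3), Elif Silva is treated as also owning Julia Silva's interest in Slate Logistics SA, giving 37% + 23% = 60%.
Chain via Slate Logistics SA → Redpoint Textiles S.p.A. (R2): 60% × 69% × 45% = 18.63% of Highfield Partners LP.

18.63%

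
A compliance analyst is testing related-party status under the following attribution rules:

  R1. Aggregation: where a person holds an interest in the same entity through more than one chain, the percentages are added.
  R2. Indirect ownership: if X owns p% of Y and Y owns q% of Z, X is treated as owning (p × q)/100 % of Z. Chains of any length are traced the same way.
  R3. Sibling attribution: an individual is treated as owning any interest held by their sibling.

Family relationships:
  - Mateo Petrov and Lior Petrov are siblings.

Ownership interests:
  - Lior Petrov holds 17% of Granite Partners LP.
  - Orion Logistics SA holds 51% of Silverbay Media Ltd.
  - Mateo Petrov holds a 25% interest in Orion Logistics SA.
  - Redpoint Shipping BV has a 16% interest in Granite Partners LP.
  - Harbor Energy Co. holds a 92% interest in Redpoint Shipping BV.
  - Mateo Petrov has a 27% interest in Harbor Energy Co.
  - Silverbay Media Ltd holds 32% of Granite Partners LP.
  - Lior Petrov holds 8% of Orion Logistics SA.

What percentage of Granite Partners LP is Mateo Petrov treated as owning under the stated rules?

By sibling attribution (R3), Mateo Petrov is treated as also owning Lior Petrov's interest in Orion Logistics SA, giving 25% + 8% = 33%.
By sibling attribution (R3), Mateo Petrov is treated as owning Lior Petrov's 17% interest in Granite Partners LP.
Chain via Orion Logistics SA → Silverbay Media Ltd (R2): 33% × 51% × 32% = 5.3856% of Granite Partners LP.
Chain via Harbor Energy Co. → Redpoint Shipping BV (R2): 27% × 92% × 16% = 3.9744% of Granite Partners LP.
Direct interest in Granite Partners LP: 17%.
Aggregating (R1): 5.3856% + 3.9744% + 17% = 26.36%.

26.36%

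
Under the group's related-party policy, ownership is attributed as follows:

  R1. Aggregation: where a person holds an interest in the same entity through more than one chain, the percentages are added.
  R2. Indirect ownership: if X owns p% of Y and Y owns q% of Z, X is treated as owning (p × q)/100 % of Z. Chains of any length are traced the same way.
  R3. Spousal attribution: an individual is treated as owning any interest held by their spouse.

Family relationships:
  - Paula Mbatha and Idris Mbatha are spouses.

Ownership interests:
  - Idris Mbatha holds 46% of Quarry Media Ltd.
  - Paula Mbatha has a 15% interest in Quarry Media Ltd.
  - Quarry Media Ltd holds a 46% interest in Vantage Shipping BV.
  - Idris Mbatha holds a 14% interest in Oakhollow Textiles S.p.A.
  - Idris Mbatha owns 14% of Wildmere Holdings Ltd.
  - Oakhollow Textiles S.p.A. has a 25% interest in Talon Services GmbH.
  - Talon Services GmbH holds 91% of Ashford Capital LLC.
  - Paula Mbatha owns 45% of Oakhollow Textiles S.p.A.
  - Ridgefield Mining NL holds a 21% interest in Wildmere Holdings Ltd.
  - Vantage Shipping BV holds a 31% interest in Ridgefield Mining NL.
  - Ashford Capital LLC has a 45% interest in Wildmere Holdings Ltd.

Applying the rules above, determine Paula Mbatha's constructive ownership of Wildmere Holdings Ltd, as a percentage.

By spousal attribution (R3), Paula Mbatha is treated as also owning Idris Mbatha's interest in Quarry Media Ltd, giving 15% + 46% = 61%.
By spousal attribution (R3), Paula Mbatha is treated as also owning Idris Mbatha's interest in Oakhollow Textiles S.p.A, giving 45% + 14% = 59%.
By spousal attribution (R3), Paula Mbatha is treated as owning Idris Mbatha's 14% interest in Wildmere Holdings Ltd.
Chain via Quarry Media Ltd → Vantage Shipping BV → Ridgefield Mining NL (R2): 61% × 46% × 31% × 21% = 1.826706% of Wildmere Holdings Ltd.
Chain via Oakhollow Textiles S.p.A. → Talon Services GmbH → Ashford Capital LLC (R2): 59% × 25% × 91% × 45% = 6.040125% of Wildmere Holdings Ltd.
Direct interest in Wildmere Holdings Ltd: 14%.
Aggregating (R1): 1.826706% + 6.040125% + 14% = 21.866831%.

21.866831%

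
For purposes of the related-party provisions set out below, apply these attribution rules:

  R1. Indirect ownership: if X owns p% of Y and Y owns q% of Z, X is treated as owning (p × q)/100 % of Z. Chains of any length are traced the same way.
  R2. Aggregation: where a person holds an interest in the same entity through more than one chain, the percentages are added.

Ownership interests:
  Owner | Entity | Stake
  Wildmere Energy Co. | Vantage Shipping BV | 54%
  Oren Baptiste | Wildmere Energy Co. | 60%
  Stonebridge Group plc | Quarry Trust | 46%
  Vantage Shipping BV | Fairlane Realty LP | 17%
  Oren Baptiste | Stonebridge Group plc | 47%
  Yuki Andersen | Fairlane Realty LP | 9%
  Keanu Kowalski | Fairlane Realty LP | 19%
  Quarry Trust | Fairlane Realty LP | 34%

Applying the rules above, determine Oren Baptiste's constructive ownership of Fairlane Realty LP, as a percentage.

Chain via Wildmere Energy Co. → Vantage Shipping BV (R1): 60% × 54% × 17% = 5.508% of Fairlane Realty LP.
Chain via Stonebridge Group plc → Quarry Trust (R1): 47% × 46% × 34% = 7.3508% of Fairlane Realty LP.
Aggregating (R2): 5.508% + 7.3508% = 12.8588%.

12.8588%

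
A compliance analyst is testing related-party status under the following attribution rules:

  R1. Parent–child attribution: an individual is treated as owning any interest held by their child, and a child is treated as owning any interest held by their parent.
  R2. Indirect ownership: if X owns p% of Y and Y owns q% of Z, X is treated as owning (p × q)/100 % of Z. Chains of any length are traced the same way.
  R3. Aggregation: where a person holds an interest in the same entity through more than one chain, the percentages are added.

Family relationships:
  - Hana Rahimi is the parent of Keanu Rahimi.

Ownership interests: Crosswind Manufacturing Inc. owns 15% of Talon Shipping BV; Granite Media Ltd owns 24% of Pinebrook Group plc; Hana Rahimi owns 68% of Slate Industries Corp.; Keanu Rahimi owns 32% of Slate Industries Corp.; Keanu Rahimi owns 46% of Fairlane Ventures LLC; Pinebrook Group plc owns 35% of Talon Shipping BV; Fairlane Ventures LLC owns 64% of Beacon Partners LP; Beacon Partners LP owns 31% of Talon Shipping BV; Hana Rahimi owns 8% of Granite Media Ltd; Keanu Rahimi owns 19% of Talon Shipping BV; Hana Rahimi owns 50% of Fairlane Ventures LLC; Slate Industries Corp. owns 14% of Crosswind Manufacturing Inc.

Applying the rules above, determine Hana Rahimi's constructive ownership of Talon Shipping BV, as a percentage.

By parent–child attribution (R1), Hana Rahimi is treated as also owning Keanu Rahimi's interest in Fairlane Ventures LLC, giving 50% + 46% = 96%.
By parent–child attribution (R1), Hana Rahimi is treated as also owning Keanu Rahimi's interest in Slate Industries Corp, giving 68% + 32% = 100%.
By parent–child attribution (R1), Hana Rahimi is treated as owning Keanu Rahimi's 19% interest in Talon Shipping BV.
Chain via Granite Media Ltd → Pinebrook Group plc (R2): 8% × 24% × 35% = 0.672% of Talon Shipping BV.
Chain via Fairlane Ventures LLC → Beacon Partners LP (R2): 96% × 64% × 31% = 19.0464% of Talon Shipping BV.
Chain via Slate Industries Corp. → Crosswind Manufacturing Inc. (R2): 100% × 14% × 15% = 2.1% of Talon Shipping BV.
Direct interest in Talon Shipping BV: 19%.
Aggregating (R3): 0.672% + 19.0464% + 2.1% + 19% = 40.8184%.

40.8184%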